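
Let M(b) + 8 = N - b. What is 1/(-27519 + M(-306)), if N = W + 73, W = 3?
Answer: -1/27145 ≈ -3.6839e-5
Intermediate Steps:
N = 76 (N = 3 + 73 = 76)
M(b) = 68 - b (M(b) = -8 + (76 - b) = 68 - b)
1/(-27519 + M(-306)) = 1/(-27519 + (68 - 1*(-306))) = 1/(-27519 + (68 + 306)) = 1/(-27519 + 374) = 1/(-27145) = -1/27145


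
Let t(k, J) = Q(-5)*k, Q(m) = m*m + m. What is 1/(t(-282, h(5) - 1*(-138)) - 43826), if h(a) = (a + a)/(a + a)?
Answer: -1/49466 ≈ -2.0216e-5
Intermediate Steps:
h(a) = 1 (h(a) = (2*a)/((2*a)) = (2*a)*(1/(2*a)) = 1)
Q(m) = m + m² (Q(m) = m² + m = m + m²)
t(k, J) = 20*k (t(k, J) = (-5*(1 - 5))*k = (-5*(-4))*k = 20*k)
1/(t(-282, h(5) - 1*(-138)) - 43826) = 1/(20*(-282) - 43826) = 1/(-5640 - 43826) = 1/(-49466) = -1/49466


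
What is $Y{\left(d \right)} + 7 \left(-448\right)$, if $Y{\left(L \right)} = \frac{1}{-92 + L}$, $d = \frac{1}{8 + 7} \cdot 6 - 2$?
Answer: $- \frac{1467653}{468} \approx -3136.0$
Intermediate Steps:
$d = - \frac{8}{5}$ ($d = \frac{1}{15} \cdot 6 - 2 = \frac{2}{5} - 2 = - \frac{8}{5} \approx -1.6$)
$Y{\left(d \right)} + 7 \left(-448\right) = \frac{1}{-92 - \frac{8}{5}} + 7 \left(-448\right) = \frac{1}{- \frac{468}{5}} - 3136 = - \frac{5}{468} - 3136 = - \frac{1467653}{468}$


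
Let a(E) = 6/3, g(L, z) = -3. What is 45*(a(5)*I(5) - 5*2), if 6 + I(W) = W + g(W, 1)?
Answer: -810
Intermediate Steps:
I(W) = -9 + W (I(W) = -6 + (W - 3) = -6 + (-3 + W) = -9 + W)
a(E) = 2 (a(E) = 6*(1/3) = 2)
45*(a(5)*I(5) - 5*2) = 45*(2*(-9 + 5) - 5*2) = 45*(2*(-4) - 10) = 45*(-8 - 10) = 45*(-18) = -810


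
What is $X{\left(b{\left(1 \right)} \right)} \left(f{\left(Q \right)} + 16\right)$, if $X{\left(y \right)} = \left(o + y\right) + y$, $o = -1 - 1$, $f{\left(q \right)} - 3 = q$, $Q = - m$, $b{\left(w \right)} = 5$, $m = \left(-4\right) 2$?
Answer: $216$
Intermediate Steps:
$m = -8$
$Q = 8$ ($Q = \left(-1\right) \left(-8\right) = 8$)
$f{\left(q \right)} = 3 + q$
$o = -2$
$X{\left(y \right)} = -2 + 2 y$ ($X{\left(y \right)} = \left(-2 + y\right) + y = -2 + 2 y$)
$X{\left(b{\left(1 \right)} \right)} \left(f{\left(Q \right)} + 16\right) = \left(-2 + 2 \cdot 5\right) \left(\left(3 + 8\right) + 16\right) = \left(-2 + 10\right) \left(11 + 16\right) = 8 \cdot 27 = 216$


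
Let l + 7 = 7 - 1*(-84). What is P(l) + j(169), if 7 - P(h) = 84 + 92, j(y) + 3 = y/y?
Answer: -171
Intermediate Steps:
j(y) = -2 (j(y) = -3 + y/y = -3 + 1 = -2)
l = 84 (l = -7 + (7 - 1*(-84)) = -7 + (7 + 84) = -7 + 91 = 84)
P(h) = -169 (P(h) = 7 - (84 + 92) = 7 - 1*176 = 7 - 176 = -169)
P(l) + j(169) = -169 - 2 = -171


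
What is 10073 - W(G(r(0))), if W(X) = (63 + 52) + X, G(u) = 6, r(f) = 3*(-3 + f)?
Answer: 9952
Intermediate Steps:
r(f) = -9 + 3*f
W(X) = 115 + X
10073 - W(G(r(0))) = 10073 - (115 + 6) = 10073 - 1*121 = 10073 - 121 = 9952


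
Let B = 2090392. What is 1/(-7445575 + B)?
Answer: -1/5355183 ≈ -1.8673e-7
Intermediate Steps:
1/(-7445575 + B) = 1/(-7445575 + 2090392) = 1/(-5355183) = -1/5355183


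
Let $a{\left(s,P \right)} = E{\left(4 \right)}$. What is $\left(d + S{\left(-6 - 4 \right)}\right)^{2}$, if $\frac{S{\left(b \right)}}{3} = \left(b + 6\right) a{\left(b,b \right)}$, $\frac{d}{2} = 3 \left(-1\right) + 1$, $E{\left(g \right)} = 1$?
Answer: $256$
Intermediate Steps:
$a{\left(s,P \right)} = 1$
$d = -4$ ($d = 2 \left(3 \left(-1\right) + 1\right) = 2 \left(-3 + 1\right) = 2 \left(-2\right) = -4$)
$S{\left(b \right)} = 18 + 3 b$ ($S{\left(b \right)} = 3 \left(b + 6\right) 1 = 3 \left(6 + b\right) 1 = 3 \left(6 + b\right) = 18 + 3 b$)
$\left(d + S{\left(-6 - 4 \right)}\right)^{2} = \left(-4 + \left(18 + 3 \left(-6 - 4\right)\right)\right)^{2} = \left(-4 + \left(18 + 3 \left(-10\right)\right)\right)^{2} = \left(-4 + \left(18 - 30\right)\right)^{2} = \left(-4 - 12\right)^{2} = \left(-16\right)^{2} = 256$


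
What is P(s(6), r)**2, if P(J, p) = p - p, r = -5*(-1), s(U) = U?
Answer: 0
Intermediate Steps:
r = 5
P(J, p) = 0
P(s(6), r)**2 = 0**2 = 0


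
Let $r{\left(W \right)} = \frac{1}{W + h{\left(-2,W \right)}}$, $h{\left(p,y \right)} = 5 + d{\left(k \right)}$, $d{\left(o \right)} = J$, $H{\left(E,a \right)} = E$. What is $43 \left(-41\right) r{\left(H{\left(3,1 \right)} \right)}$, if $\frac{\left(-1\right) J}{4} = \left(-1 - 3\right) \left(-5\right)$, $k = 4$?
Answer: $\frac{1763}{72} \approx 24.486$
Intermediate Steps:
$J = -80$ ($J = - 4 \left(-1 - 3\right) \left(-5\right) = - 4 \left(\left(-4\right) \left(-5\right)\right) = \left(-4\right) 20 = -80$)
$d{\left(o \right)} = -80$
$h{\left(p,y \right)} = -75$ ($h{\left(p,y \right)} = 5 - 80 = -75$)
$r{\left(W \right)} = \frac{1}{-75 + W}$ ($r{\left(W \right)} = \frac{1}{W - 75} = \frac{1}{-75 + W}$)
$43 \left(-41\right) r{\left(H{\left(3,1 \right)} \right)} = \frac{43 \left(-41\right)}{-75 + 3} = - \frac{1763}{-72} = \left(-1763\right) \left(- \frac{1}{72}\right) = \frac{1763}{72}$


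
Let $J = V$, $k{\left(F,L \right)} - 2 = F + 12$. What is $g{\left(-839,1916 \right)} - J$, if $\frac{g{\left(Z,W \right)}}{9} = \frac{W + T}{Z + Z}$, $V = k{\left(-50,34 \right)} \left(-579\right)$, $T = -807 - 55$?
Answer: $- \frac{17492859}{839} \approx -20850.0$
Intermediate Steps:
$T = -862$ ($T = -807 - 55 = -862$)
$k{\left(F,L \right)} = 14 + F$ ($k{\left(F,L \right)} = 2 + \left(F + 12\right) = 2 + \left(12 + F\right) = 14 + F$)
$V = 20844$ ($V = \left(14 - 50\right) \left(-579\right) = \left(-36\right) \left(-579\right) = 20844$)
$g{\left(Z,W \right)} = \frac{9 \left(-862 + W\right)}{2 Z}$ ($g{\left(Z,W \right)} = 9 \frac{W - 862}{Z + Z} = 9 \frac{-862 + W}{2 Z} = \frac{9 \left(-862 + W\right)}{2 Z}$)
$J = 20844$
$g{\left(-839,1916 \right)} - J = \frac{9 \left(-862 + 1916\right)}{2 \left(-839\right)} - 20844 = \frac{9}{2} \left(- \frac{1}{839}\right) 1054 - 20844 = - \frac{4743}{839} - 20844 = - \frac{17492859}{839}$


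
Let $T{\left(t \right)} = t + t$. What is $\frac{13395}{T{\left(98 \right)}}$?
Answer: $\frac{13395}{196} \approx 68.342$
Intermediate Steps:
$T{\left(t \right)} = 2 t$
$\frac{13395}{T{\left(98 \right)}} = \frac{13395}{2 \cdot 98} = \frac{13395}{196}$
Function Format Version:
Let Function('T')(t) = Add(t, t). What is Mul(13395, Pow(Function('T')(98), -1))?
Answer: Rational(13395, 196) ≈ 68.342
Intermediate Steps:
Function('T')(t) = Mul(2, t)
Mul(13395, Pow(Function('T')(98), -1)) = Mul(13395, Pow(Mul(2, 98), -1)) = Mul(13395, Pow(196, -1)) = Mul(13395, Rational(1, 196)) = Rational(13395, 196)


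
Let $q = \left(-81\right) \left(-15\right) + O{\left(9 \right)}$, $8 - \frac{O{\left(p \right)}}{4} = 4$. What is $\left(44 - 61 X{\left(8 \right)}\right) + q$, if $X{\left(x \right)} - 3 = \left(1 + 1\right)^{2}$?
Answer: $848$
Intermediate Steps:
$X{\left(x \right)} = 7$ ($X{\left(x \right)} = 3 + \left(1 + 1\right)^{2} = 3 + 2^{2} = 3 + 4 = 7$)
$O{\left(p \right)} = 16$ ($O{\left(p \right)} = 32 - 16 = 16$)
$q = 1231$ ($q = \left(-81\right) \left(-15\right) + 16 = 1215 + 16 = 1231$)
$\left(44 - 61 X{\left(8 \right)}\right) + q = \left(44 - 427\right) + 1231 = -383 + 1231 = 848$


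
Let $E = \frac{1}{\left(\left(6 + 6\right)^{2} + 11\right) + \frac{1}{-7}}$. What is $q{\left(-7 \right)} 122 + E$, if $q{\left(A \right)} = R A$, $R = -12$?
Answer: $\frac{11108839}{1084} \approx 10248.0$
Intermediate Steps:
$q{\left(A \right)} = - 12 A$
$E = \frac{7}{1084}$ ($E = \frac{1}{\left(12^{2} + 11\right) - \frac{1}{7}} = \frac{1}{\left(144 + 11\right) - \frac{1}{7}} = \frac{1}{155 - \frac{1}{7}} = \frac{1}{\frac{1084}{7}} = \frac{7}{1084} \approx 0.0064576$)
$q{\left(-7 \right)} 122 + E = \left(-12\right) \left(-7\right) 122 + \frac{7}{1084} = 84 \cdot 122 + \frac{7}{1084} = 10248 + \frac{7}{1084} = \frac{11108839}{1084}$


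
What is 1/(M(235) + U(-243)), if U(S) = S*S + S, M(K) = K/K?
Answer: 1/58807 ≈ 1.7005e-5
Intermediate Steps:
M(K) = 1
U(S) = S + S² (U(S) = S² + S = S + S²)
1/(M(235) + U(-243)) = 1/(1 - 243*(1 - 243)) = 1/(1 - 243*(-242)) = 1/(1 + 58806) = 1/58807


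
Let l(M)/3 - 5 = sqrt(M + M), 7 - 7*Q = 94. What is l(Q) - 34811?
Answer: -34796 + 3*I*sqrt(1218)/7 ≈ -34796.0 + 14.957*I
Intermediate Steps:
Q = -87/7 (Q = 1 - 1/7*94 = 1 - 94/7 = -87/7 ≈ -12.429)
l(M) = 15 + 3*sqrt(2)*sqrt(M) (l(M) = 15 + 3*sqrt(M + M) = 15 + 3*sqrt(2*M) = 15 + 3*(sqrt(2)*sqrt(M)) = 15 + 3*sqrt(2)*sqrt(M))
l(Q) - 34811 = (15 + 3*sqrt(2)*sqrt(-87/7)) - 34811 = (15 + 3*sqrt(2)*(I*sqrt(609)/7)) - 34811 = (15 + 3*I*sqrt(1218)/7) - 34811 = -34796 + 3*I*sqrt(1218)/7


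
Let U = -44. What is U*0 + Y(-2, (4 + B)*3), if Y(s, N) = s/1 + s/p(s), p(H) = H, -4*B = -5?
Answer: -1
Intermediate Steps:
B = 5/4 (B = -¼*(-5) = 5/4 ≈ 1.2500)
Y(s, N) = 1 + s (Y(s, N) = s/1 + s/s = s*1 + 1 = s + 1 = 1 + s)
U*0 + Y(-2, (4 + B)*3) = -44*0 + (1 - 2) = 0 - 1 = -1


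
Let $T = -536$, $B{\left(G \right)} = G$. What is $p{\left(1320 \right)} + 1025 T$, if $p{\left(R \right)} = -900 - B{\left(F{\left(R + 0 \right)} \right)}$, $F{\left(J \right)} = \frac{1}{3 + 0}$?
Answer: $- \frac{1650901}{3} \approx -5.503 \cdot 10^{5}$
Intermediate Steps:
$F{\left(J \right)} = \frac{1}{3}$
$p{\left(R \right)} = - \frac{2701}{3}$ ($p{\left(R \right)} = -900 - \frac{1}{3} = - \frac{2701}{3}$)
$p{\left(1320 \right)} + 1025 T = - \frac{2701}{3} + 1025 \left(-536\right) = - \frac{2701}{3} - 549400 = - \frac{1650901}{3}$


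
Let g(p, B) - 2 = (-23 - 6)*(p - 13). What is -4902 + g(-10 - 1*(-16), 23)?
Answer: -4697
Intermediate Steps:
g(p, B) = 379 - 29*p (g(p, B) = 2 + (-23 - 6)*(p - 13) = 2 - 29*(-13 + p) = 2 + (377 - 29*p) = 379 - 29*p)
-4902 + g(-10 - 1*(-16), 23) = -4902 + (379 - 29*(-10 - 1*(-16))) = -4902 + (379 - 29*(-10 + 16)) = -4902 + (379 - 29*6) = -4902 + (379 - 174) = -4902 + 205 = -4697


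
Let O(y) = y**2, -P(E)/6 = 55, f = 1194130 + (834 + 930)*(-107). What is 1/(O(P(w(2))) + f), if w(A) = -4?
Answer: 1/1114282 ≈ 8.9744e-7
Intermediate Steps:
f = 1005382 (f = 1194130 + 1764*(-107) = 1194130 - 188748 = 1005382)
P(E) = -330 (P(E) = -6*55 = -330)
1/(O(P(w(2))) + f) = 1/((-330)**2 + 1005382) = 1/(108900 + 1005382) = 1/1114282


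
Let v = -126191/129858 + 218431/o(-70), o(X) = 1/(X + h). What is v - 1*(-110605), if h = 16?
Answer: -1517347873193/129858 ≈ -1.1685e+7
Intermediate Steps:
o(X) = 1/(16 + X) (o(X) = 1/(X + 16) = 1/(16 + X))
v = -1531710817283/129858 (v = -126191/129858 + 218431/(1/(16 - 70)) = -126191*1/129858 + 218431/(1/(-54)) = -126191/129858 + 218431/(-1/54) = -126191/129858 + 218431*(-54) = -126191/129858 - 11795274 = -1531710817283/129858 ≈ -1.1795e+7)
v - 1*(-110605) = -1531710817283/129858 - 1*(-110605) = -1531710817283/129858 + 110605 = -1517347873193/129858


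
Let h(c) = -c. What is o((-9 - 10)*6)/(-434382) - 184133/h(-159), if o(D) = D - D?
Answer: -184133/159 ≈ -1158.1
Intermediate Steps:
o(D) = 0
o((-9 - 10)*6)/(-434382) - 184133/h(-159) = 0/(-434382) - 184133/((-1*(-159))) = 0*(-1/434382) - 184133/159 = 0 - 184133*1/159 = 0 - 184133/159 = -184133/159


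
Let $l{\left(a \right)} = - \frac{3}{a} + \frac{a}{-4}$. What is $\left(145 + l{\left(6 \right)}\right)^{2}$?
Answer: $20449$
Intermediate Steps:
$l{\left(a \right)} = - \frac{3}{a} - \frac{a}{4}$ ($l{\left(a \right)} = - \frac{3}{a} + a \left(- \frac{1}{4}\right) = - \frac{3}{a} - \frac{a}{4}$)
$\left(145 + l{\left(6 \right)}\right)^{2} = \left(145 - \left(\frac{3}{2} + \frac{3}{6}\right)\right)^{2} = \left(145 - 2\right)^{2} = 143^{2} = 20449$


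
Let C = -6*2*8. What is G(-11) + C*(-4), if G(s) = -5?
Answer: 379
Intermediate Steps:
C = -96 (C = -12*8 = -96)
G(-11) + C*(-4) = -5 - 96*(-4) = -5 + 384 = 379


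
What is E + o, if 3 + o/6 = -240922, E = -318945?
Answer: -1764495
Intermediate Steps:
o = -1445550 (o = -18 + 6*(-240922) = -18 - 1445532 = -1445550)
E + o = -318945 - 1445550 = -1764495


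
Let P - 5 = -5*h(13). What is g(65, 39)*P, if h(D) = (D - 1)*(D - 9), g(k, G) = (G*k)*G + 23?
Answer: -23238680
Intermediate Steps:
g(k, G) = 23 + k*G**2 (g(k, G) = k*G**2 + 23 = 23 + k*G**2)
h(D) = (-1 + D)*(-9 + D)
P = -235 (P = 5 - 5*(9 + 13**2 - 10*13) = 5 - 5*(9 + 169 - 130) = 5 - 5*48 = 5 - 240 = -235)
g(65, 39)*P = (23 + 65*39**2)*(-235) = (23 + 65*1521)*(-235) = (23 + 98865)*(-235) = 98888*(-235) = -23238680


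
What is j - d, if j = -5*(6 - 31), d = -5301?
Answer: 5426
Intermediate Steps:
j = 125 (j = -5*(-25) = 125)
j - d = 125 - 1*(-5301) = 125 + 5301 = 5426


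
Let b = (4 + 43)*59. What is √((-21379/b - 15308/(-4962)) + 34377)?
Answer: 2*√406726830129365718/6879813 ≈ 185.40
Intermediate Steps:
b = 2773 (b = 47*59 = 2773)
√((-21379/b - 15308/(-4962)) + 34377) = √((-21379/2773 - 15308/(-4962)) + 34377) = √((-21379*1/2773 - 15308*(-1/4962)) + 34377) = √((-21379/2773 + 7654/2481) + 34377) = √(-31816757/6879813 + 34377) = √(236475514744/6879813) = 2*√406726830129365718/6879813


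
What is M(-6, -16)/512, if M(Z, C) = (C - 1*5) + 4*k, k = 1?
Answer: -17/512 ≈ -0.033203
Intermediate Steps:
M(Z, C) = -1 + C (M(Z, C) = (C - 1*5) + 4*1 = (C - 5) + 4 = (-5 + C) + 4 = -1 + C)
M(-6, -16)/512 = (-1 - 16)/512 = -17*1/512 = -17/512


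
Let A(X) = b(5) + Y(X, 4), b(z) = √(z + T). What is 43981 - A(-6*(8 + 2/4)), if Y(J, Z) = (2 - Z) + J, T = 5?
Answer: 44034 - √10 ≈ 44031.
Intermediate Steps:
Y(J, Z) = 2 + J - Z
b(z) = √(5 + z) (b(z) = √(z + 5) = √(5 + z))
A(X) = -2 + X + √10 (A(X) = √(5 + 5) + (2 + X - 1*4) = √10 + (2 + X - 4) = √10 + (-2 + X) = -2 + X + √10)
43981 - A(-6*(8 + 2/4)) = 43981 - (-2 - 6*(8 + 2/4) + √10) = 43981 - (-2 - 6*(8 + 2*(¼)) + √10) = 43981 - (-2 - 6*(8 + ½) + √10) = 43981 - (-2 - 6*17/2 + √10) = 43981 - (-2 - 51 + √10) = 43981 - (-53 + √10) = 43981 + (53 - √10) = 44034 - √10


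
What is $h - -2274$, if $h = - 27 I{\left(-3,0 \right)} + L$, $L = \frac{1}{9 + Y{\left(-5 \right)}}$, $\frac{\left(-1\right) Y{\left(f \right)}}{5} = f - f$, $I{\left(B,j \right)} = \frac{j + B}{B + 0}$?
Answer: $\frac{20224}{9} \approx 2247.1$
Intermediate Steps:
$I{\left(B,j \right)} = \frac{B + j}{B}$
$Y{\left(f \right)} = 0$ ($Y{\left(f \right)} = - 5 \left(f - f\right) = \left(-5\right) 0 = 0$)
$L = \frac{1}{9}$ ($L = \frac{1}{9 + 0} = \frac{1}{9} \approx 0.11111$)
$h = - \frac{242}{9}$ ($h = - 27 \frac{-3 + 0}{-3} + \frac{1}{9} = - 27 \left(\left(- \frac{1}{3}\right) \left(-3\right)\right) + \frac{1}{9} = \left(-27\right) 1 + \frac{1}{9} = -27 + \frac{1}{9} = - \frac{242}{9} \approx -26.889$)
$h - -2274 = - \frac{242}{9} - -2274 = - \frac{242}{9} + 2274 = \frac{20224}{9}$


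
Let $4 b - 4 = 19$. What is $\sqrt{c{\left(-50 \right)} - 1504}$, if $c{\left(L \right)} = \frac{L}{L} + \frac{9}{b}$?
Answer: $\frac{3 i \sqrt{88251}}{23} \approx 38.748 i$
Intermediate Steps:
$b = \frac{23}{4}$ ($b = 1 + \frac{1}{4} \cdot 19 = 1 + \frac{19}{4} = \frac{23}{4} \approx 5.75$)
$c{\left(L \right)} = \frac{59}{23}$ ($c{\left(L \right)} = \frac{L}{L} + \frac{9}{\frac{23}{4}} = 1 + 9 \cdot \frac{4}{23} = 1 + \frac{36}{23} = \frac{59}{23}$)
$\sqrt{c{\left(-50 \right)} - 1504} = \sqrt{\frac{59}{23} - 1504} = \sqrt{- \frac{34533}{23}} = \frac{3 i \sqrt{88251}}{23}$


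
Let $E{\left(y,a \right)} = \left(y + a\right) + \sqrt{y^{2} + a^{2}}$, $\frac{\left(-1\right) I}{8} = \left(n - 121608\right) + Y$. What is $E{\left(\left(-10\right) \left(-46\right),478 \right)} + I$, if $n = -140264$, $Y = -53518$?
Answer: $2524058 + 2 \sqrt{110021} \approx 2.5247 \cdot 10^{6}$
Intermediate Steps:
$I = 2523120$ ($I = - 8 \left(\left(-140264 - 121608\right) - 53518\right) = - 8 \left(-261872 - 53518\right) = \left(-8\right) \left(-315390\right) = 2523120$)
$E{\left(y,a \right)} = a + y + \sqrt{a^{2} + y^{2}}$ ($E{\left(y,a \right)} = \left(a + y\right) + \sqrt{a^{2} + y^{2}} = a + y + \sqrt{a^{2} + y^{2}}$)
$E{\left(\left(-10\right) \left(-46\right),478 \right)} + I = \left(478 - -460 + \sqrt{478^{2} + \left(\left(-10\right) \left(-46\right)\right)^{2}}\right) + 2523120 = \left(478 + 460 + \sqrt{228484 + 460^{2}}\right) + 2523120 = \left(478 + 460 + \sqrt{228484 + 211600}\right) + 2523120 = \left(478 + 460 + \sqrt{440084}\right) + 2523120 = \left(478 + 460 + 2 \sqrt{110021}\right) + 2523120 = \left(938 + 2 \sqrt{110021}\right) + 2523120 = 2524058 + 2 \sqrt{110021}$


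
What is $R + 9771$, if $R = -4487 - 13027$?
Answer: $-7743$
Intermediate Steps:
$R = -17514$
$R + 9771 = -17514 + 9771 = -7743$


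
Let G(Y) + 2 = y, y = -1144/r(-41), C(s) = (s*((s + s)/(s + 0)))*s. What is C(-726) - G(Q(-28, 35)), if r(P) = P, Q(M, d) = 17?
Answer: 43219170/41 ≈ 1.0541e+6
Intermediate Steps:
C(s) = 2*s² (C(s) = (s*((2*s)/s))*s = (s*2)*s = (2*s)*s = 2*s²)
y = 1144/41 (y = -1144/(-41) = -1144*(-1/41) = 1144/41 ≈ 27.902)
G(Y) = 1062/41 (G(Y) = -2 + 1144/41 = 1062/41)
C(-726) - G(Q(-28, 35)) = 2*(-726)² - 1*1062/41 = 2*527076 - 1062/41 = 1054152 - 1062/41 = 43219170/41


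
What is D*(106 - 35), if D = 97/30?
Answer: 6887/30 ≈ 229.57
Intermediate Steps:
D = 97/30 (D = 97*(1/30) = 97/30 ≈ 3.2333)
D*(106 - 35) = 97*(106 - 35)/30 = (97/30)*71 = 6887/30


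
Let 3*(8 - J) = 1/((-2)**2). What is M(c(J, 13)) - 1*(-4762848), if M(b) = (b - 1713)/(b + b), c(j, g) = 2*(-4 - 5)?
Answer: 57154753/12 ≈ 4.7629e+6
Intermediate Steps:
J = 95/12 (J = 8 - 1/(3*((-2)**2)) = 8 - 1/3/4 = 8 - 1/3*1/4 = 8 - 1/12 = 95/12 ≈ 7.9167)
c(j, g) = -18 (c(j, g) = 2*(-9) = -18)
M(b) = (-1713 + b)/(2*b) (M(b) = (-1713 + b)/((2*b)) = (-1713 + b)*(1/(2*b)) = (-1713 + b)/(2*b))
M(c(J, 13)) - 1*(-4762848) = (1/2)*(-1713 - 18)/(-18) - 1*(-4762848) = (1/2)*(-1/18)*(-1731) + 4762848 = 577/12 + 4762848 = 57154753/12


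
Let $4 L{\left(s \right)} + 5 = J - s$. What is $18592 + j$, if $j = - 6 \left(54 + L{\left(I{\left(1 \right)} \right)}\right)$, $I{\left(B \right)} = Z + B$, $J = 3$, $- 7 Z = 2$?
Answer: $\frac{255809}{14} \approx 18272.0$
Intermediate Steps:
$Z = - \frac{2}{7}$ ($Z = \left(- \frac{1}{7}\right) 2 = - \frac{2}{7} \approx -0.28571$)
$I{\left(B \right)} = - \frac{2}{7} + B$
$L{\left(s \right)} = - \frac{1}{2} - \frac{s}{4}$ ($L{\left(s \right)} = - \frac{5}{4} + \frac{3 - s}{4} = - \frac{5}{4} - \left(- \frac{3}{4} + \frac{s}{4}\right) = - \frac{1}{2} - \frac{s}{4}$)
$j = - \frac{4479}{14}$ ($j = - 6 \left(54 - \left(\frac{1}{2} + \frac{- \frac{2}{7} + 1}{4}\right)\right) = - 6 \left(54 - \frac{19}{28}\right) = \left(-6\right) \frac{1493}{28} = - \frac{4479}{14} \approx -319.93$)
$18592 + j = 18592 - \frac{4479}{14} = \frac{255809}{14}$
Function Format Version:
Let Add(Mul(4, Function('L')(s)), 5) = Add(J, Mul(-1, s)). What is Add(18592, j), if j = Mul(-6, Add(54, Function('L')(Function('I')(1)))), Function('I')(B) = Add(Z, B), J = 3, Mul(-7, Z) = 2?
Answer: Rational(255809, 14) ≈ 18272.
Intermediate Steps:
Z = Rational(-2, 7) (Z = Mul(Rational(-1, 7), 2) = Rational(-2, 7) ≈ -0.28571)
Function('I')(B) = Add(Rational(-2, 7), B)
Function('L')(s) = Add(Rational(-1, 2), Mul(Rational(-1, 4), s)) (Function('L')(s) = Add(Rational(-5, 4), Mul(Rational(1, 4), Add(3, Mul(-1, s)))) = Add(Rational(-5, 4), Add(Rational(3, 4), Mul(Rational(-1, 4), s))) = Add(Rational(-1, 2), Mul(Rational(-1, 4), s)))
j = Rational(-4479, 14) (j = Mul(-6, Add(54, Add(Rational(-1, 2), Mul(Rational(-1, 4), Add(Rational(-2, 7), 1))))) = Mul(-6, Add(54, Add(Rational(-1, 2), Mul(Rational(-1, 4), Rational(5, 7))))) = Mul(-6, Add(54, Add(Rational(-1, 2), Rational(-5, 28)))) = Mul(-6, Add(54, Rational(-19, 28))) = Mul(-6, Rational(1493, 28)) = Rational(-4479, 14) ≈ -319.93)
Add(18592, j) = Add(18592, Rational(-4479, 14)) = Rational(255809, 14)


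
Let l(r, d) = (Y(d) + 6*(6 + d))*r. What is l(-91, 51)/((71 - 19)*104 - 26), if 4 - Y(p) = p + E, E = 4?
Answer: -679/138 ≈ -4.9203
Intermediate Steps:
Y(p) = -p (Y(p) = 4 - (p + 4) = 4 - (4 + p) = 4 + (-4 - p) = -p)
l(r, d) = r*(36 + 5*d) (l(r, d) = (-d + 6*(6 + d))*r = (-d + (36 + 6*d))*r = (36 + 5*d)*r = r*(36 + 5*d))
l(-91, 51)/((71 - 19)*104 - 26) = (-91*(36 + 5*51))/((71 - 19)*104 - 26) = (-91*(36 + 255))/(52*104 - 26) = (-91*291)/(5408 - 26) = -26481/5382 = -26481*1/5382 = -679/138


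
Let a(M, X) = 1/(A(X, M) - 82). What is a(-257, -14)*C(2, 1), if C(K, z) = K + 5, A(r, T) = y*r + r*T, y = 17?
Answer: 7/3278 ≈ 0.0021354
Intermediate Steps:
A(r, T) = 17*r + T*r (A(r, T) = 17*r + r*T = 17*r + T*r)
a(M, X) = 1/(-82 + X*(17 + M)) (a(M, X) = 1/(X*(17 + M) - 82) = 1/(-82 + X*(17 + M)))
C(K, z) = 5 + K
a(-257, -14)*C(2, 1) = (5 + 2)/(-82 - 14*(17 - 257)) = 7/(-82 - 14*(-240)) = 7/(-82 + 3360) = 7/3278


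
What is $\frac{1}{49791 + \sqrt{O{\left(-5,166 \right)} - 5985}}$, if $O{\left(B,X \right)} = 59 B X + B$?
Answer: $\frac{16597}{826399547} - \frac{4 i \sqrt{3435}}{2479198641} \approx 2.0084 \cdot 10^{-5} - 9.4561 \cdot 10^{-8} i$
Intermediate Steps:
$O{\left(B,X \right)} = B + 59 B X$ ($O{\left(B,X \right)} = 59 B X + B = B + 59 B X$)
$\frac{1}{49791 + \sqrt{O{\left(-5,166 \right)} - 5985}} = \frac{1}{49791 + \sqrt{- 5 \left(1 + 59 \cdot 166\right) - 5985}} = \frac{1}{49791 + \sqrt{- 5 \left(1 + 9794\right) - 5985}} = \frac{1}{49791 + \sqrt{\left(-5\right) 9795 - 5985}} = \frac{1}{49791 + \sqrt{-48975 - 5985}} = \frac{1}{49791 + \sqrt{-54960}} = \frac{1}{49791 + 4 i \sqrt{3435}}$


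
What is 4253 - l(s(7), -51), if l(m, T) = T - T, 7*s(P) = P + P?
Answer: 4253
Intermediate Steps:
s(P) = 2*P/7 (s(P) = (P + P)/7 = (2*P)/7 = 2*P/7)
l(m, T) = 0
4253 - l(s(7), -51) = 4253 - 1*0 = 4253 + 0 = 4253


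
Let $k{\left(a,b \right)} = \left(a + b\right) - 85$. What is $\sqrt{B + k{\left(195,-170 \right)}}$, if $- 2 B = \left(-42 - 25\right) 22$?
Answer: $\sqrt{677} \approx 26.019$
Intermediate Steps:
$k{\left(a,b \right)} = -85 + a + b$
$B = 737$ ($B = - \frac{\left(-42 - 25\right) 22}{2} = - \frac{\left(-67\right) 22}{2} = \left(- \frac{1}{2}\right) \left(-1474\right) = 737$)
$\sqrt{B + k{\left(195,-170 \right)}} = \sqrt{737 - 60} = \sqrt{677}$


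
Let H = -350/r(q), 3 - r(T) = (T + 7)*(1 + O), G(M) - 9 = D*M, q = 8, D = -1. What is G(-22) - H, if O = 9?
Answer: 601/21 ≈ 28.619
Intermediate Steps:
G(M) = 9 - M
r(T) = -67 - 10*T (r(T) = 3 - (T + 7)*(1 + 9) = 3 - (7 + T)*10 = 3 - (70 + 10*T) = 3 + (-70 - 10*T) = -67 - 10*T)
H = 50/21 (H = -350/(-67 - 10*8) = -350/(-67 - 80) = -350/(-147) = -350*(-1/147) = 50/21 ≈ 2.3810)
G(-22) - H = (9 - 1*(-22)) - 1*50/21 = (9 + 22) - 50/21 = 31 - 50/21 = 601/21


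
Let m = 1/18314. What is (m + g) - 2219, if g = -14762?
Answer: -310990033/18314 ≈ -16981.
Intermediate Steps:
m = 1/18314 ≈ 5.4603e-5
(m + g) - 2219 = (1/18314 - 14762) - 2219 = -270351267/18314 - 2219 = -310990033/18314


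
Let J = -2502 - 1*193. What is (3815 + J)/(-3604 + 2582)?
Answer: -80/73 ≈ -1.0959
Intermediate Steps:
J = -2695 (J = -2502 - 193 = -2695)
(3815 + J)/(-3604 + 2582) = (3815 - 2695)/(-3604 + 2582) = 1120/(-1022) = 1120*(-1/1022) = -80/73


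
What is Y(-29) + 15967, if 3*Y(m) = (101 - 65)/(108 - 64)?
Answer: 175640/11 ≈ 15967.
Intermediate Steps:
Y(m) = 3/11 (Y(m) = ((101 - 65)/(108 - 64))/3 = (36/44)/3 = (36*(1/44))/3 = (1/3)*(9/11) = 3/11)
Y(-29) + 15967 = 3/11 + 15967 = 175640/11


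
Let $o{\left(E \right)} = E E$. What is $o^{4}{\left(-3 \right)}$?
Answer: $6561$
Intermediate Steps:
$o{\left(E \right)} = E^{2}$
$o^{4}{\left(-3 \right)} = \left(\left(-3\right)^{2}\right)^{4} = 9^{4} = 6561$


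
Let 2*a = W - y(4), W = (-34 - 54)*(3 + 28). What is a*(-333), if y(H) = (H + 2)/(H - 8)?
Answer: 1815849/4 ≈ 4.5396e+5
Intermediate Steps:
y(H) = (2 + H)/(-8 + H)
W = -2728 (W = -88*31 = -2728)
a = -5453/4 (a = (-2728 - (2 + 4)/(-8 + 4))/2 = (-2728 - 6/(-4))/2 = (-2728 - (-1)*6/4)/2 = (-2728 - 1*(-3/2))/2 = (-2728 + 3/2)/2 = (½)*(-5453/2) = -5453/4 ≈ -1363.3)
a*(-333) = -5453/4*(-333) = 1815849/4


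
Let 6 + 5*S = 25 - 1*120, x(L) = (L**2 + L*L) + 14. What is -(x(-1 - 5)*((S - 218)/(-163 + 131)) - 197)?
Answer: -35453/80 ≈ -443.16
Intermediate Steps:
x(L) = 14 + 2*L**2 (x(L) = (L**2 + L**2) + 14 = 2*L**2 + 14 = 14 + 2*L**2)
S = -101/5 (S = -6/5 + (25 - 1*120)/5 = -6/5 + (25 - 120)/5 = -6/5 + (1/5)*(-95) = -6/5 - 19 = -101/5 ≈ -20.200)
-(x(-1 - 5)*((S - 218)/(-163 + 131)) - 197) = -((14 + 2*(-1 - 5)**2)*((-101/5 - 218)/(-163 + 131)) - 197) = -((14 + 2*(-6)**2)*(-1191/5/(-32)) - 197) = -((14 + 2*36)*(-1191/5*(-1/32)) - 197) = -((14 + 72)*(1191/160) - 197) = -(86*(1191/160) - 197) = -(51213/80 - 197) = -1*35453/80 = -35453/80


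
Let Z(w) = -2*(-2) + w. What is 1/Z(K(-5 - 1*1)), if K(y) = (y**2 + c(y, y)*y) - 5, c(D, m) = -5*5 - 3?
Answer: 1/203 ≈ 0.0049261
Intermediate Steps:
c(D, m) = -28 (c(D, m) = -25 - 3 = -28)
K(y) = -5 + y**2 - 28*y (K(y) = (y**2 - 28*y) - 5 = -5 + y**2 - 28*y)
Z(w) = 4 + w
1/Z(K(-5 - 1*1)) = 1/(4 + (-5 + (-5 - 1*1)**2 - 28*(-5 - 1*1))) = 1/(4 + (-5 + (-5 - 1)**2 - 28*(-5 - 1))) = 1/(4 + (-5 + (-6)**2 - 28*(-6))) = 1/(4 + (-5 + 36 + 168)) = 1/(4 + 199) = 1/203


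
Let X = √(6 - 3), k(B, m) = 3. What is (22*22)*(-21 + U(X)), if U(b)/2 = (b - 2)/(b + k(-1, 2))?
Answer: -11616 + 2420*√3/3 ≈ -10219.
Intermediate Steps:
X = √3 ≈ 1.7320
U(b) = 2*(-2 + b)/(3 + b) (U(b) = 2*((b - 2)/(b + 3)) = 2*((-2 + b)/(3 + b)) = 2*(-2 + b)/(3 + b))
(22*22)*(-21 + U(X)) = (22*22)*(-21 + 2*(-2 + √3)/(3 + √3)) = 484*(-21 + 2*(-2 + √3)/(3 + √3)) = -10164 + 968*(-2 + √3)/(3 + √3)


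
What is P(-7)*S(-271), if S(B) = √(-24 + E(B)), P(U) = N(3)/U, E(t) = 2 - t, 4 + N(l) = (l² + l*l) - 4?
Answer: -10*√249/7 ≈ -22.542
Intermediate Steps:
N(l) = -8 + 2*l² (N(l) = -4 + ((l² + l*l) - 4) = -4 + ((l² + l²) - 4) = -4 + (2*l² - 4) = -4 + (-4 + 2*l²) = -8 + 2*l²)
P(U) = 10/U (P(U) = (-8 + 2*3²)/U = (-8 + 2*9)/U = (-8 + 18)/U = 10/U)
S(B) = √(-22 - B) (S(B) = √(-24 + (2 - B)) = √(-22 - B))
P(-7)*S(-271) = (10/(-7))*√(-22 - 1*(-271)) = (10*(-⅐))*√(-22 + 271) = -10*√249/7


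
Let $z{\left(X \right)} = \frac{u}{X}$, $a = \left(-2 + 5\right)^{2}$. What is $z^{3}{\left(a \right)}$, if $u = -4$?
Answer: $- \frac{64}{729} \approx -0.087791$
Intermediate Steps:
$a = 9$ ($a = 3^{2} = 9$)
$z{\left(X \right)} = - \frac{4}{X}$
$z^{3}{\left(a \right)} = \left(- \frac{4}{9}\right)^{3} = - \frac{64}{729}$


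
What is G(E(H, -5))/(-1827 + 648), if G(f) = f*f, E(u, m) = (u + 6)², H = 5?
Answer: -14641/1179 ≈ -12.418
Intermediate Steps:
E(u, m) = (6 + u)²
G(f) = f²
G(E(H, -5))/(-1827 + 648) = ((6 + 5)²)²/(-1827 + 648) = (11²)²/(-1179) = 121²*(-1/1179) = 14641*(-1/1179) = -14641/1179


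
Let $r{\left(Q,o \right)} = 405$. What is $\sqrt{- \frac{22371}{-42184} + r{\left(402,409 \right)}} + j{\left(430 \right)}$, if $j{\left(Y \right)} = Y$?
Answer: $430 + \frac{\sqrt{180409272486}}{21092} \approx 450.14$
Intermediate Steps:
$\sqrt{- \frac{22371}{-42184} + r{\left(402,409 \right)}} + j{\left(430 \right)} = \sqrt{- \frac{22371}{-42184} + 405} + 430 = \sqrt{\left(-22371\right) \left(- \frac{1}{42184}\right) + 405} + 430 = \sqrt{\frac{22371}{42184} + 405} + 430 = \sqrt{\frac{17106891}{42184}} + 430 = \frac{\sqrt{180409272486}}{21092} + 430 = 430 + \frac{\sqrt{180409272486}}{21092}$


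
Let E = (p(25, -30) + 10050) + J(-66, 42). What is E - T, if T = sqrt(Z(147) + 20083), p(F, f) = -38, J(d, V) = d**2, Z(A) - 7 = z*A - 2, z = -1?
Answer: 14368 - 17*sqrt(69) ≈ 14227.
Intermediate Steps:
Z(A) = 5 - A (Z(A) = 7 + (-A - 2) = 7 + (-2 - A) = 5 - A)
T = 17*sqrt(69) (T = sqrt((5 - 1*147) + 20083) = sqrt((5 - 147) + 20083) = sqrt(-142 + 20083) = sqrt(19941) = 17*sqrt(69) ≈ 141.21)
E = 14368 (E = (-38 + 10050) + (-66)**2 = 10012 + 4356 = 14368)
E - T = 14368 - 17*sqrt(69)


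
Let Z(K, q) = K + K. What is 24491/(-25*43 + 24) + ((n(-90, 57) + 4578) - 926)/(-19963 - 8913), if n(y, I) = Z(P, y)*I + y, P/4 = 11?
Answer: -358108797/15174338 ≈ -23.600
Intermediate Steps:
P = 44 (P = 4*11 = 44)
Z(K, q) = 2*K
n(y, I) = y + 88*I (n(y, I) = (2*44)*I + y = 88*I + y = y + 88*I)
24491/(-25*43 + 24) + ((n(-90, 57) + 4578) - 926)/(-19963 - 8913) = 24491/(-25*43 + 24) + (((-90 + 88*57) + 4578) - 926)/(-19963 - 8913) = 24491/(-1075 + 24) + (((-90 + 5016) + 4578) - 926)/(-28876) = 24491/(-1051) + ((4926 + 4578) - 926)*(-1/28876) = 24491*(-1/1051) + (9504 - 926)*(-1/28876) = -24491/1051 + 8578*(-1/28876) = -24491/1051 - 4289/14438 = -358108797/15174338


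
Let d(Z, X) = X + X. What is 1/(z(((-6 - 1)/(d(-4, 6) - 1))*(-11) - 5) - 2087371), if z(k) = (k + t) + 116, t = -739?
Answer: -1/2087992 ≈ -4.7893e-7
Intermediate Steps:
d(Z, X) = 2*X
z(k) = -623 + k (z(k) = (k - 739) + 116 = (-739 + k) + 116 = -623 + k)
1/(z(((-6 - 1)/(d(-4, 6) - 1))*(-11) - 5) - 2087371) = 1/((-623 + (((-6 - 1)/(2*6 - 1))*(-11) - 5)) - 2087371) = 1/((-623 + (-7/(12 - 1)*(-11) - 5)) - 2087371) = 1/((-623 + (-7/11*(-11) - 5)) - 2087371) = 1/((-623 + (7 - 5)) - 2087371) = 1/((-623 + 2) - 2087371) = 1/(-621 - 2087371) = 1/(-2087992) = -1/2087992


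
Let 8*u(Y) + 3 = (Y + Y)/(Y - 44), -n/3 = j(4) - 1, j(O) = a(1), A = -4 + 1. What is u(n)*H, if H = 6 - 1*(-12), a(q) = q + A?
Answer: -1107/140 ≈ -7.9071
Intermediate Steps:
A = -3
a(q) = -3 + q (a(q) = q - 3 = -3 + q)
j(O) = -2 (j(O) = -3 + 1 = -2)
n = 9 (n = -3*(-2 - 1) = -3*(-3) = 9)
u(Y) = -3/8 + Y/(4*(-44 + Y)) (u(Y) = -3/8 + ((Y + Y)/(Y - 44))/8 = -3/8 + ((2*Y)/(-44 + Y))/8 = -3/8 + (2*Y/(-44 + Y))/8 = -3/8 + Y/(4*(-44 + Y)))
H = 18 (H = 6 + 12 = 18)
u(n)*H = ((132 - 1*9)/(8*(-44 + 9)))*18 = ((⅛)*(132 - 9)/(-35))*18 = ((⅛)*(-1/35)*123)*18 = -123/280*18 = -1107/140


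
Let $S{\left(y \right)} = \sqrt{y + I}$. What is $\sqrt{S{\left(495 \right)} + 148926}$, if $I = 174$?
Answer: $\sqrt{148926 + \sqrt{669}} \approx 385.94$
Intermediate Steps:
$S{\left(y \right)} = \sqrt{174 + y}$ ($S{\left(y \right)} = \sqrt{y + 174} = \sqrt{174 + y}$)
$\sqrt{S{\left(495 \right)} + 148926} = \sqrt{\sqrt{174 + 495} + 148926} = \sqrt{\sqrt{669} + 148926} = \sqrt{148926 + \sqrt{669}}$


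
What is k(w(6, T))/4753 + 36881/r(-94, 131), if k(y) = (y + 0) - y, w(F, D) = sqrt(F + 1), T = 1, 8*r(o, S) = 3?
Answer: 295048/3 ≈ 98349.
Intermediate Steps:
r(o, S) = 3/8 (r(o, S) = (1/8)*3 = 3/8)
w(F, D) = sqrt(1 + F)
k(y) = 0 (k(y) = y - y = 0)
k(w(6, T))/4753 + 36881/r(-94, 131) = 0/4753 + 36881/(3/8) = 0*(1/4753) + 36881*(8/3) = 0 + 295048/3 = 295048/3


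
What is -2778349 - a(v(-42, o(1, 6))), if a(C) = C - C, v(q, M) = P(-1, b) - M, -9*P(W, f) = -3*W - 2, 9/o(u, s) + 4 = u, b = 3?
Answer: -2778349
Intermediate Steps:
o(u, s) = 9/(-4 + u)
P(W, f) = 2/9 + W/3 (P(W, f) = -(-3*W - 2)/9 = -(-2 - 3*W)/9 = 2/9 + W/3)
v(q, M) = -1/9 - M (v(q, M) = (2/9 + (1/3)*(-1)) - M = (2/9 - 1/3) - M = -1/9 - M)
a(C) = 0
-2778349 - a(v(-42, o(1, 6))) = -2778349 - 1*0 = -2778349 + 0 = -2778349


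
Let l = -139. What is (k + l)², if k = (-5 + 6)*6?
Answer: 17689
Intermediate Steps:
k = 6 (k = 1*6 = 6)
(k + l)² = (6 - 139)² = (-133)² = 17689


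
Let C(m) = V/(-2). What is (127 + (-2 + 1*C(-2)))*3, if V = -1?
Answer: 753/2 ≈ 376.50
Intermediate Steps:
C(m) = 1/2 (C(m) = -1/(-2) = -1*(-1/2) = 1/2)
(127 + (-2 + 1*C(-2)))*3 = (127 + (-2 + 1*(1/2)))*3 = (127 + (-2 + 1/2))*3 = (127 - 3/2)*3 = (251/2)*3 = 753/2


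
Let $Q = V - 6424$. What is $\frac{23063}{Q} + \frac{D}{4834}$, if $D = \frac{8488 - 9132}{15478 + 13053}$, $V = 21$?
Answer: $- \frac{1590413326667}{441547211081} \approx -3.6019$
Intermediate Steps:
$D = - \frac{644}{28531} \approx -0.022572$
$Q = -6403$ ($Q = 21 - 6424 = -6403$)
$\frac{23063}{Q} + \frac{D}{4834} = \frac{23063}{-6403} - \frac{644}{28531 \cdot 4834} = 23063 \left(- \frac{1}{6403}\right) - \frac{322}{68959427} = - \frac{23063}{6403} - \frac{322}{68959427} = - \frac{1590413326667}{441547211081}$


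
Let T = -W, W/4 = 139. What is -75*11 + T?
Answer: -1381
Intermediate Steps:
W = 556 (W = 4*139 = 556)
T = -556 (T = -1*556 = -556)
-75*11 + T = -75*11 - 556 = -825 - 556 = -1381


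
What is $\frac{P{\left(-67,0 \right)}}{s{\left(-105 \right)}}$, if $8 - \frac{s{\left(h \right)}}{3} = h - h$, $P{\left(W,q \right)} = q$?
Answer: $0$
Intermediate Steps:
$s{\left(h \right)} = 24$ ($s{\left(h \right)} = 24 - 3 \left(h - h\right) = 24 - 0 = 24 + 0 = 24$)
$\frac{P{\left(-67,0 \right)}}{s{\left(-105 \right)}} = \frac{0}{24} = 0 \cdot \frac{1}{24} = 0$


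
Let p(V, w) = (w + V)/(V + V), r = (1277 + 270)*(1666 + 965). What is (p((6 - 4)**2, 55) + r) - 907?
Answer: 32554059/8 ≈ 4.0693e+6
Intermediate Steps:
r = 4070157 (r = 1547*2631 = 4070157)
p(V, w) = (V + w)/(2*V) (p(V, w) = (V + w)/((2*V)) = (V + w)*(1/(2*V)) = (V + w)/(2*V))
(p((6 - 4)**2, 55) + r) - 907 = (((6 - 4)**2 + 55)/(2*((6 - 4)**2)) + 4070157) - 907 = ((2**2 + 55)/(2*(2**2)) + 4070157) - 907 = ((1/2)*(4 + 55)/4 + 4070157) - 907 = ((1/2)*(1/4)*59 + 4070157) - 907 = (59/8 + 4070157) - 907 = 32561315/8 - 907 = 32554059/8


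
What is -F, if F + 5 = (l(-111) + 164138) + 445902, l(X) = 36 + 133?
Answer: -610204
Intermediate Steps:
l(X) = 169
F = 610204 (F = -5 + ((169 + 164138) + 445902) = -5 + (164307 + 445902) = -5 + 610209 = 610204)
-F = -1*610204 = -610204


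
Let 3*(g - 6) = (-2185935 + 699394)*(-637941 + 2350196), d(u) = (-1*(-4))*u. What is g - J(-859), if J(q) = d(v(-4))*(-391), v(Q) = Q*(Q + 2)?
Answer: -2545337222401/3 ≈ -8.4845e+11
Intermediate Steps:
v(Q) = Q*(2 + Q)
d(u) = 4*u
J(q) = -12512 (J(q) = (4*(-4*(2 - 4)))*(-391) = (4*(-4*(-2)))*(-391) = (4*8)*(-391) = 32*(-391) = -12512)
g = -2545337259937/3 (g = 6 + ((-2185935 + 699394)*(-637941 + 2350196))/3 = 6 + (-1486541*1712255)/3 = 6 + (⅓)*(-2545337259955) = 6 - 2545337259955/3 = -2545337259937/3 ≈ -8.4845e+11)
g - J(-859) = -2545337259937/3 - 1*(-12512) = -2545337259937/3 + 12512 = -2545337222401/3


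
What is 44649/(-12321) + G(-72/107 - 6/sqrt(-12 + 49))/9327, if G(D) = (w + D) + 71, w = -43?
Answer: -4947020473/1366246941 - 2*sqrt(37)/115033 ≈ -3.6210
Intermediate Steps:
G(D) = 28 + D (G(D) = (-43 + D) + 71 = 28 + D)
44649/(-12321) + G(-72/107 - 6/sqrt(-12 + 49))/9327 = 44649/(-12321) + (28 + (-72/107 - 6/sqrt(-12 + 49)))/9327 = 44649*(-1/12321) + (28 + (-72*1/107 - 6*sqrt(37)/37))*(1/9327) = -4961/1369 + (28 + (-72/107 - 6*sqrt(37)/37))*(1/9327) = -4961/1369 + (2924/107 - 6*sqrt(37)/37)*(1/9327) = -4961/1369 + (2924/997989 - 2*sqrt(37)/115033) = -4947020473/1366246941 - 2*sqrt(37)/115033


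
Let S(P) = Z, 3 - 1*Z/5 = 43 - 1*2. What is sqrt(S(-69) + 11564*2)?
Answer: sqrt(22938) ≈ 151.45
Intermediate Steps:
Z = -190 (Z = 15 - 5*(43 - 1*2) = 15 - 5*(43 - 2) = 15 - 5*41 = 15 - 205 = -190)
S(P) = -190
sqrt(S(-69) + 11564*2) = sqrt(-190 + 11564*2) = sqrt(-190 + 23128) = sqrt(22938)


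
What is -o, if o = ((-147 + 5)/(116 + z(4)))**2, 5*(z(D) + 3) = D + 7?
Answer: -126025/82944 ≈ -1.5194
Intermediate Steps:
z(D) = -8/5 + D/5 (z(D) = -3 + (D + 7)/5 = -3 + (7 + D)/5 = -3 + (7/5 + D/5) = -8/5 + D/5)
o = 126025/82944 (o = ((-147 + 5)/(116 + (-8/5 + (1/5)*4)))**2 = (-142/(116 + (-8/5 + 4/5)))**2 = (-142/(116 - 4/5))**2 = (-142/576/5)**2 = (-142*5/576)**2 = (-355/288)**2 = 126025/82944 ≈ 1.5194)
-o = -1*126025/82944 = -126025/82944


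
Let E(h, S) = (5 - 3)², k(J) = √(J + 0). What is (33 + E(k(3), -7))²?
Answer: 1369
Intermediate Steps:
k(J) = √J
E(h, S) = 4 (E(h, S) = 2² = 4)
(33 + E(k(3), -7))² = (33 + 4)² = 37² = 1369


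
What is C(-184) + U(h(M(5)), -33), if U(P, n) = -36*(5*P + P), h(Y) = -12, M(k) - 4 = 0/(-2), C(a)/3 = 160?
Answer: 3072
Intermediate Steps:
C(a) = 480 (C(a) = 3*160 = 480)
M(k) = 4 (M(k) = 4 + 0/(-2) = 4 + 0*(-1/2) = 4 + 0 = 4)
U(P, n) = -216*P
C(-184) + U(h(M(5)), -33) = 480 - 216*(-12) = 480 + 2592 = 3072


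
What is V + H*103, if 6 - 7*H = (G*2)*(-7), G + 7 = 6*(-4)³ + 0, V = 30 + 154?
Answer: -561916/7 ≈ -80274.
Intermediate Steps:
V = 184
G = -391 (G = -7 + (6*(-4)³ + 0) = -7 + (6*(-64) + 0) = -7 + (-384 + 0) = -7 - 384 = -391)
H = -5468/7 (H = 6/7 - (-391*2)*(-7)/7 = 6/7 - (-782)*(-7)/7 = 6/7 - ⅐*5474 = 6/7 - 782 = -5468/7 ≈ -781.14)
V + H*103 = 184 - 5468/7*103 = 184 - 563204/7 = -561916/7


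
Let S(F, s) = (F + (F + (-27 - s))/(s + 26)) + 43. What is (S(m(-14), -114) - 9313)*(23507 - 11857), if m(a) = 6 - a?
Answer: -4742173275/44 ≈ -1.0778e+8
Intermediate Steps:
S(F, s) = 43 + F + (-27 + F - s)/(26 + s) (S(F, s) = (F + (-27 + F - s)/(26 + s)) + 43 = 43 + F + (-27 + F - s)/(26 + s))
(S(m(-14), -114) - 9313)*(23507 - 11857) = ((1091 + 27*(6 - 1*(-14)) + 42*(-114) + (6 - 1*(-14))*(-114))/(26 - 114) - 9313)*(23507 - 11857) = ((1091 + 27*(6 + 14) - 4788 + (6 + 14)*(-114))/(-88) - 9313)*11650 = (-(1091 + 27*20 - 4788 + 20*(-114))/88 - 9313)*11650 = (-(1091 + 540 - 4788 - 2280)/88 - 9313)*11650 = (-1/88*(-5437) - 9313)*11650 = (5437/88 - 9313)*11650 = -814107/88*11650 = -4742173275/44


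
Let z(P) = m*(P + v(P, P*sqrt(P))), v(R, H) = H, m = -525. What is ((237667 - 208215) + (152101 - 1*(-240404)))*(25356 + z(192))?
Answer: -31834123908 - 340266124800*sqrt(3) ≈ -6.2119e+11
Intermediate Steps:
z(P) = -525*P - 525*P**(3/2) (z(P) = -525*(P + P*sqrt(P)) = -525*(P + P**(3/2)) = -525*P - 525*P**(3/2))
((237667 - 208215) + (152101 - 1*(-240404)))*(25356 + z(192)) = ((237667 - 208215) + (152101 - 1*(-240404)))*(25356 + (-525*192 - 806400*sqrt(3))) = (29452 + (152101 + 240404))*(25356 + (-100800 - 806400*sqrt(3))) = (29452 + 392505)*(25356 + (-100800 - 806400*sqrt(3))) = 421957*(-75444 - 806400*sqrt(3)) = -31834123908 - 340266124800*sqrt(3)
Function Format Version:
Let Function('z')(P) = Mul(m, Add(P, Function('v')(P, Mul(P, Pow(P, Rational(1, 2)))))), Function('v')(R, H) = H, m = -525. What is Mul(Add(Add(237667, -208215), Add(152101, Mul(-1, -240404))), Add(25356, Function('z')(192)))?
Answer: Add(-31834123908, Mul(-340266124800, Pow(3, Rational(1, 2)))) ≈ -6.2119e+11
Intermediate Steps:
Function('z')(P) = Add(Mul(-525, P), Mul(-525, Pow(P, Rational(3, 2)))) (Function('z')(P) = Mul(-525, Add(P, Mul(P, Pow(P, Rational(1, 2))))) = Mul(-525, Add(P, Pow(P, Rational(3, 2)))) = Add(Mul(-525, P), Mul(-525, Pow(P, Rational(3, 2)))))
Mul(Add(Add(237667, -208215), Add(152101, Mul(-1, -240404))), Add(25356, Function('z')(192))) = Mul(Add(Add(237667, -208215), Add(152101, Mul(-1, -240404))), Add(25356, Add(Mul(-525, 192), Mul(-525, Pow(192, Rational(3, 2)))))) = Mul(Add(29452, Add(152101, 240404)), Add(25356, Add(-100800, Mul(-525, Mul(1536, Pow(3, Rational(1, 2))))))) = Mul(Add(29452, 392505), Add(25356, Add(-100800, Mul(-806400, Pow(3, Rational(1, 2)))))) = Mul(421957, Add(-75444, Mul(-806400, Pow(3, Rational(1, 2))))) = Add(-31834123908, Mul(-340266124800, Pow(3, Rational(1, 2))))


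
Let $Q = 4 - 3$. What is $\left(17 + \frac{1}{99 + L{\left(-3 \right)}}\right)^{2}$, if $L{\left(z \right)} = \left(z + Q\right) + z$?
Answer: $\frac{2556801}{8836} \approx 289.36$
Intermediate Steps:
$Q = 1$
$L{\left(z \right)} = 1 + 2 z$ ($L{\left(z \right)} = \left(z + 1\right) + z = \left(1 + z\right) + z = 1 + 2 z$)
$\left(17 + \frac{1}{99 + L{\left(-3 \right)}}\right)^{2} = \left(17 + \frac{1}{99 + \left(1 + 2 \left(-3\right)\right)}\right)^{2} = \left(17 + \frac{1}{99 + \left(1 - 6\right)}\right)^{2} = \left(17 + \frac{1}{99 - 5}\right)^{2} = \left(17 + \frac{1}{94}\right)^{2} = \left(\frac{1599}{94}\right)^{2} = \frac{2556801}{8836}$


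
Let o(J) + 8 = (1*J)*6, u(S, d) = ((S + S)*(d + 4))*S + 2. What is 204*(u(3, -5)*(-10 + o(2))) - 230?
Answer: 19354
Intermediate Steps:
u(S, d) = 2 + 2*S²*(4 + d) (u(S, d) = ((2*S)*(4 + d))*S + 2 = (2*S*(4 + d))*S + 2 = 2*S²*(4 + d) + 2 = 2 + 2*S²*(4 + d))
o(J) = -8 + 6*J (o(J) = -8 + (1*J)*6 = -8 + J*6 = -8 + 6*J)
204*(u(3, -5)*(-10 + o(2))) - 230 = 204*((2 + 8*3² + 2*(-5)*3²)*(-10 + (-8 + 6*2))) - 230 = 204*((2 + 8*9 + 2*(-5)*9)*(-10 + (-8 + 12))) - 230 = 204*((2 + 72 - 90)*(-10 + 4)) - 230 = 204*(-16*(-6)) - 230 = 204*96 - 230 = 19584 - 230 = 19354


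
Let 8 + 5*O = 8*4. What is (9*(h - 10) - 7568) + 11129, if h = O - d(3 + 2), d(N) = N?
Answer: 17346/5 ≈ 3469.2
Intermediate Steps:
O = 24/5 (O = -8/5 + (8*4)/5 = -8/5 + (⅕)*32 = -8/5 + 32/5 = 24/5 ≈ 4.8000)
h = -⅕ (h = 24/5 - (3 + 2) = 24/5 - 1*5 = 24/5 - 5 = -⅕ ≈ -0.20000)
(9*(h - 10) - 7568) + 11129 = (9*(-⅕ - 10) - 7568) + 11129 = (9*(-51/5) - 7568) + 11129 = (-459/5 - 7568) + 11129 = -38299/5 + 11129 = 17346/5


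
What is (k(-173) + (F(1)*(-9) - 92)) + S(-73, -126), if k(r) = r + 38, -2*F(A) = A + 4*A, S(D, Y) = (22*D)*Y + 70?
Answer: 404443/2 ≈ 2.0222e+5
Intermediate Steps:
S(D, Y) = 70 + 22*D*Y (S(D, Y) = 22*D*Y + 70 = 70 + 22*D*Y)
F(A) = -5*A/2 (F(A) = -(A + 4*A)/2 = -5*A/2)
k(r) = 38 + r
(k(-173) + (F(1)*(-9) - 92)) + S(-73, -126) = ((38 - 173) + (-5/2*1*(-9) - 92)) + (70 + 22*(-73)*(-126)) = (-135 + (-5/2*(-9) - 92)) + (70 + 202356) = (-135 + (45/2 - 92)) + 202426 = (-135 - 139/2) + 202426 = -409/2 + 202426 = 404443/2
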